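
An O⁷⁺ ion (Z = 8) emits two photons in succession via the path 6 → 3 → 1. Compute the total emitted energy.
846.58 eV

The energy levels of O⁷⁺ are E_n = -13.6057 × 8² / n² eV.

First transition (6 → 3):
ΔE₁ = |E_3 - E_6|
ΔE₁ = |-96.75164444 - (-24.18791111)| = 72.56373 eV

Second transition (3 → 1):
ΔE₂ = |E_1 - E_3|
ΔE₂ = |-870.76480000 - (-96.75164444)| = 774.01316 eV

Total energy released:
E_total = ΔE₁ + ΔE₂ = 72.56373 + 774.01316 = 846.58 eV

Note: This equals the direct transition 6 → 1: 846.58 eV ✓
Energy is conserved regardless of the path taken.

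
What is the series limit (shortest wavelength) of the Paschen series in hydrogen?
820.14 nm

The series limit corresponds to the transition from n = ∞ to n = 3.
This is the highest energy (shortest wavelength) transition in the Paschen series.

E_∞ = 0 eV
E_3 = -13.6057 / 3² = -1.511744 eV

Energy at series limit:
ΔE = E_∞ - E_3 = 0 - (-1.511744) = 1.511744 eV
λ = hc/E = 1239.84 eV·nm / 1.511744 eV = 820.14 nm

This energy equals the ionization energy from the n = 3 state of hydrogen.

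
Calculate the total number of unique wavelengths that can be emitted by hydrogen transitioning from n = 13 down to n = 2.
66

The electron can occupy levels n = 2, 3, ..., 13 during de-excitation — that is m = 13 - 2 + 1 = 12 distinct levels.

The number of distinct spectral lines equals the number of ways to choose 2 of these m levels (each pair gives one possible emission transition):

Number of lines = m(m-1)/2 = 12×11/2 = 66

These correspond to all possible transitions between the 12 levels:
13 → 12, 13 → 11, 13 → 10, 13 → 9, 13 → 8, 13 → 7, 13 → 6, 13 → 5...

Each transition produces a photon with a unique energy (and thus wavelength). This count does not depend on Z.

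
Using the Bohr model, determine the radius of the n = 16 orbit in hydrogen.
13.5469 nm (or 135.4693 Å)

The Bohr radius formula is:
r_n = n² a₀ / Z

where a₀ = 0.0529177 nm is the Bohr radius.

For H (Z = 1) at n = 16:
r_16 = 16² × 0.0529177 nm / 1
r_16 = 256 × 0.0529177 nm / 1
r_16 = 13.54693 nm / 1
r_16 = 13.5469 nm

The electron orbits at approximately 13.5469 nm from the nucleus.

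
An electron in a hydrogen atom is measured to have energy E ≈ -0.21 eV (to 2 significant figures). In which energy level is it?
n = 8

The exact energy levels follow E_n = -13.6057 eV / n².

The measured value (-0.21 eV) is reported to only 2 significant figures, so we must test candidate n values and see which one matches to that precision.

Candidate energies:
  n = 6:  E = -13.6057/6² = -0.37794 eV
  n = 7:  E = -13.6057/7² = -0.27767 eV
  n = 8:  E = -13.6057/8² = -0.21259 eV  ← matches
  n = 9:  E = -13.6057/9² = -0.16797 eV
  n = 10:  E = -13.6057/10² = -0.13606 eV

Checking against the measurement of -0.21 eV (2 sig figs), only n = 8 agrees:
E_8 = -0.21259 eV, which rounds to -0.21 eV ✓

Therefore n = 8.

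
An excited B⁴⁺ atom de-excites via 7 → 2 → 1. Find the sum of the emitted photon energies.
333.20 eV

The energy levels of B⁴⁺ are E_n = -13.6057 × 5² / n² eV.

First transition (7 → 2):
ΔE₁ = |E_2 - E_7|
ΔE₁ = |-85.03562500 - (-6.94168367)| = 78.09394 eV

Second transition (2 → 1):
ΔE₂ = |E_1 - E_2|
ΔE₂ = |-340.14250000 - (-85.03562500)| = 255.10688 eV

Total energy released:
E_total = ΔE₁ + ΔE₂ = 78.09394 + 255.10688 = 333.20 eV

Note: This equals the direct transition 7 → 1: 333.20 eV ✓
Energy is conserved regardless of the path taken.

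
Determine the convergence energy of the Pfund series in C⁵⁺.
19.59221 eV

The series limit corresponds to the transition from n = ∞ to n = 5.
This is the highest energy (shortest wavelength) transition in the Pfund series.

E_∞ = 0 eV
E_5 = -13.6057 × 6² / 5² = -19.59221 eV

Energy at series limit:
ΔE = E_∞ - E_5 = 0 - (-19.59221) = 19.59221 eV

This energy equals the ionization energy from the n = 5 state of C⁵⁺.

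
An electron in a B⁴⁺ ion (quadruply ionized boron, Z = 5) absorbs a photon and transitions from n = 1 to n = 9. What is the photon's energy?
335.943210 eV

The energy levels of a hydrogen-like atom are E_n = -13.6057 Z² eV / n².

Energy at n = 1: E_1 = -13.6057 × 5² / 1² = -340.142500000 eV
Energy at n = 9: E_9 = -13.6057 × 5² / 9² = -4.199290123 eV

The excitation energy is the difference:
ΔE = E_9 - E_1
ΔE = -4.199290123 - (-340.142500000)
ΔE = 335.943210 eV

Since this is positive, energy must be absorbed (photon absorption).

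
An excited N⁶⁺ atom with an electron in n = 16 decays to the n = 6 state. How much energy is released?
15.91465 eV

The energy levels are E_n = -13.6057 Z² eV / n².

Energy at n = 16: E_16 = -13.6057 × 7² / 16² = -2.60421602 eV
Energy at n = 6: E_6 = -13.6057 × 7² / 6² = -18.51886944 eV

For emission (electron falling to lower state), the photon energy is:
E_photon = E_16 - E_6 = |-2.60421602 - (-18.51886944)|
E_photon = 15.91465 eV

This energy is carried away by the emitted photon.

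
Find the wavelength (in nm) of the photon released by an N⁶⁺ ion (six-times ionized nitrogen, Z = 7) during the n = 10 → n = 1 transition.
1.878510 nm

First, find the transition energy using E_n = -13.6057 Z² / n² eV:
E_10 = -13.6057 × 7² / 10² = -6.66679300 eV
E_1 = -13.6057 × 7² / 1² = -666.67930000 eV

Photon energy: |ΔE| = |E_1 - E_10| = 660.01250700 eV

Convert to wavelength using E = hc/λ with hc = 1239.84 eV·nm:
λ = hc/E = 1239.84 eV·nm / 660.01250700 eV
λ = 1.878510 nm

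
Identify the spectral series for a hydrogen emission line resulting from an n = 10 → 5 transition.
Pfund series

The spectral series in hydrogen are named based on the final (lower) energy level:
- Lyman series: n_final = 1 (ultraviolet)
- Balmer series: n_final = 2 (visible/near-UV)
- Paschen series: n_final = 3 (infrared)
- Brackett series: n_final = 4 (infrared)
- Pfund series: n_final = 5 (far infrared)

Since this transition ends at n = 5, it belongs to the Pfund series.

For reference, this 10 → 5 line has photon energy
ΔE = 13.6057 eV × (1/5² - 1/10²) = 0.40817100 eV,
corresponding to wavelength λ = hc/ΔE = 1239.84 eV·nm / 0.40817100 eV = 3037.55 nm in the far infrared region.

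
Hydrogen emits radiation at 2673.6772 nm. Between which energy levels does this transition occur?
n = 13 → n = 5

First, find the photon energy from the wavelength (hc = 1239.84 eV·nm):
E = hc/λ = 1239.84 eV·nm / 2673.6772 nm = 0.46372090 eV

The energy levels of hydrogen satisfy E_n = -13.6057 / n² eV, so an emission n_i → n_f releases
ΔE = 13.6057 × (1/n_f² − 1/n_i²) eV.

Setting ΔE equal to the photon energy:
1/n_f² − 1/n_i² = 0.46372090 / 13.6057 = 0.034082840

Since 1/n_i² must be positive, we need 1/n_f² > 0.034082840, i.e. n_f ≤ 5. For each allowed n_f, solve n_i = (1/n_f² − 0.034082840)^(−1/2) and check whether it is a whole number:
  n_f = 1: 1/n_i² = 1.000000000 − 0.034082840 = 0.965917160 → n_i = 1.017  (not an integer) ✗
  n_f = 2: 1/n_i² = 0.250000000 − 0.034082840 = 0.215917160 → n_i = 2.152  (not an integer) ✗
  n_f = 3: 1/n_i² = 0.111111111 − 0.034082840 = 0.077028271 → n_i = 3.603  (not an integer) ✗
  n_f = 4: 1/n_i² = 0.062500000 − 0.034082840 = 0.028417160 → n_i = 5.932  (not an integer) ✗
  n_f = 5: 1/n_i² = 0.040000000 − 0.034082840 = 0.005917160 → n_i = 13.000  → integer, n_i = 13 ✓

Only n_f = 5 gives an integer upper level, n_i = 13.

The transition is from n = 13 to n = 5 (emission).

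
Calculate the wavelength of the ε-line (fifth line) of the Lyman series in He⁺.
23.4325 nm

The lines of a series are numbered from the longest wavelength (smallest ΔE) outward; the fifth line is the transition from n = n_f + 5 to n_f.
The Lyman series has all transitions ending at n_f = 1.

For He⁺ (Z = 2), the fifth line (ε-line) is the jump from n = 6 to n = 1:
E_6 = -13.6057 × 2² / 6² = -1.511744 eV
E_1 = -13.6057 × 2² / 1² = -54.422800 eV
ΔE = E_6 - E_1 = 52.911056 eV

λ = hc/E = 1239.84 eV·nm / 52.911056 eV
λ = 23.4325 nm

This is the ε-line of the Lyman series in He⁺.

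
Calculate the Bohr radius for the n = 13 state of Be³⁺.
2.2358 nm (or 22.3577 Å)

The Bohr radius formula is:
r_n = n² a₀ / Z

where a₀ = 0.0529177 nm is the Bohr radius.

For Be³⁺ (Z = 4) at n = 13:
r_13 = 13² × 0.0529177 nm / 4
r_13 = 169 × 0.0529177 nm / 4
r_13 = 8.94309 nm / 4
r_13 = 2.2358 nm

The electron orbits at approximately 2.2358 nm from the nucleus.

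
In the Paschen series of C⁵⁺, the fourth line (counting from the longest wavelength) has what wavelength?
27.907495 nm

The lines of a series are numbered from the longest wavelength (smallest ΔE) outward; the fourth line is the transition from n = n_f + 4 to n_f.
The Paschen series has all transitions ending at n_f = 3.

For C⁵⁺ (Z = 6), the fourth line (δ-line) is the jump from n = 7 to n = 3:
E_7 = -13.6057 × 6² / 7² = -9.99602449 eV
E_3 = -13.6057 × 6² / 3² = -54.42280000 eV
ΔE = E_7 - E_3 = 44.42677551 eV

λ = hc/E = 1239.84 eV·nm / 44.42677551 eV
λ = 27.907495 nm

This is the δ-line of the Paschen series in C⁵⁺.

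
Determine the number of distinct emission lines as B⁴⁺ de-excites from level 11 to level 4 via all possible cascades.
28

The electron can occupy levels n = 4, 5, ..., 11 during de-excitation — that is m = 11 - 4 + 1 = 8 distinct levels.

The number of distinct spectral lines equals the number of ways to choose 2 of these m levels (each pair gives one possible emission transition):

Number of lines = m(m-1)/2 = 8×7/2 = 28

These correspond to all possible transitions between the 8 levels:
11 → 10, 11 → 9, 11 → 8, 11 → 7, 11 → 6, 11 → 5, 11 → 4, 10 → 9...

Each transition produces a photon with a unique energy (and thus wavelength). This count does not depend on Z.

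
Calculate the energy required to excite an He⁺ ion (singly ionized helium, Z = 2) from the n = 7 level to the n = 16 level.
0.89808 eV

The energy levels of a hydrogen-like atom are E_n = -13.6057 Z² eV / n².

Energy at n = 7: E_7 = -13.6057 × 2² / 7² = -1.11066939 eV
Energy at n = 16: E_16 = -13.6057 × 2² / 16² = -0.21258906 eV

The excitation energy is the difference:
ΔE = E_16 - E_7
ΔE = -0.21258906 - (-1.11066939)
ΔE = 0.89808 eV

Since this is positive, energy must be absorbed (photon absorption).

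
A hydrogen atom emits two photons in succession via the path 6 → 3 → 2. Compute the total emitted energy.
3.023489 eV

The energy levels of hydrogen are E_n = -13.6057 / n² eV.

First transition (6 → 3):
ΔE₁ = |E_3 - E_6|
ΔE₁ = |-1.511744444444 - (-0.377936111111)| = 1.133808333 eV

Second transition (3 → 2):
ΔE₂ = |E_2 - E_3|
ΔE₂ = |-3.401425000000 - (-1.511744444444)| = 1.889680556 eV

Total energy released:
E_total = ΔE₁ + ΔE₂ = 1.133808333 + 1.889680556 = 3.023489 eV

Note: This equals the direct transition 6 → 2: 3.023489 eV ✓
Energy is conserved regardless of the path taken.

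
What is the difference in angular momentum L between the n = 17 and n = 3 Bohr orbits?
1.47640e-33 J·s (or 14ℏ)

In the Bohr model, L_n = nℏ where ℏ = 1.0545718e-34 J·s.

L_17 = 17ℏ = 1.7927721e-33 J·s
L_3 = 3ℏ = 3.1637154e-34 J·s

ΔL = L_17 - L_3 = (17 - 3)ℏ = 14ℏ
ΔL = 14 × 1.0545718e-34 J·s = 1.47640e-33 J·s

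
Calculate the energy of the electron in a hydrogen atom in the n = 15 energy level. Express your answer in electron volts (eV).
-0.060470 eV

The energy levels of a hydrogen-like atom are given by:
E_n = -13.6057 eV / n²

For n = 15:
E_15 = -13.6057 eV / 15²
E_15 = -13.6057 eV / 225
E_15 = -0.060470 eV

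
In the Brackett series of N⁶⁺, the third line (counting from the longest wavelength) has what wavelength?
44.18255 nm

The lines of a series are numbered from the longest wavelength (smallest ΔE) outward; the third line is the transition from n = n_f + 3 to n_f.
The Brackett series has all transitions ending at n_f = 4.

For N⁶⁺ (Z = 7), the third line (γ-line) is the jump from n = 7 to n = 4:
E_7 = -13.6057 × 7² / 7² = -13.6057000 eV
E_4 = -13.6057 × 7² / 4² = -41.6674563 eV
ΔE = E_7 - E_4 = 28.0617563 eV

λ = hc/E = 1239.84 eV·nm / 28.0617563 eV
λ = 44.18255 nm

This is the γ-line of the Brackett series in N⁶⁺.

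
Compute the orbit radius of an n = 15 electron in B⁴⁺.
2.3813 nm (or 23.8130 Å)

The Bohr radius formula is:
r_n = n² a₀ / Z

where a₀ = 0.0529177 nm is the Bohr radius.

For B⁴⁺ (Z = 5) at n = 15:
r_15 = 15² × 0.0529177 nm / 5
r_15 = 225 × 0.0529177 nm / 5
r_15 = 11.90648 nm / 5
r_15 = 2.3813 nm

The electron orbits at approximately 2.3813 nm from the nucleus.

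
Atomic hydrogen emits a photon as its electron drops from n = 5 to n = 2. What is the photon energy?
2.8572 eV

The energy levels are E_n = -13.6057 eV / n².

Energy at n = 5: E_5 = -13.6057 / 5² = -0.5442280 eV
Energy at n = 2: E_2 = -13.6057 / 2² = -3.4014250 eV

For emission (electron falling to lower state), the photon energy is:
E_photon = E_5 - E_2 = |-0.5442280 - (-3.4014250)|
E_photon = 2.8572 eV

This energy is carried away by the emitted photon.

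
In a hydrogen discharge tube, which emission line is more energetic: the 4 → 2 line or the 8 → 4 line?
4 → 2

Calculate the energy for each transition:

Transition 4 → 2:
ΔE₁ = |E_2 - E_4| = |-13.6057/2² - (-13.6057/4²)|
ΔE₁ = |-3.40142500000 - (-0.85035625000)| = 2.55106875 eV

Transition 8 → 4:
ΔE₂ = |E_4 - E_8| = |-13.6057/4² - (-13.6057/8²)|
ΔE₂ = |-0.85035625000 - (-0.21258906250)| = 0.63776719 eV

Since 2.55106875 eV > 0.63776719 eV, the transition 4 → 2 emits the more energetic photon.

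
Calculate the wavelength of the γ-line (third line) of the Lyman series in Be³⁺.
6.08 nm

The lines of a series are numbered from the longest wavelength (smallest ΔE) outward; the third line is the transition from n = n_f + 3 to n_f.
The Lyman series has all transitions ending at n_f = 1.

For Be³⁺ (Z = 4), the third line (γ-line) is the jump from n = 4 to n = 1:
E_4 = -13.6057 × 4² / 4² = -13.6057 eV
E_1 = -13.6057 × 4² / 1² = -217.6912 eV
ΔE = E_4 - E_1 = 204.0855 eV

λ = hc/E = 1239.84 eV·nm / 204.0855 eV
λ = 6.08 nm

This is the γ-line of the Lyman series in Be³⁺.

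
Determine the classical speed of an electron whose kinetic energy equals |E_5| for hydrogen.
4.375e+05 m/s (or 0.145947% of c)

The binding energy at n = 5 for hydrogen is:
E_5 = -13.6057/5² = -0.54422800 eV
|E_5| = 0.54422800 eV

Convert to Joules:
KE = 0.54422800 eV × (1.602177 × 10⁻¹⁹ J/eV) = 8.71950e-20 J

Using KE = ½mv²:
v = √(2·KE/m_e)
v = √(2 × 8.71950e-20 J / 9.10938 × 10⁻³¹ kg)
v = 4.375e+05 m/s

This is approximately 0.145947% the speed of light.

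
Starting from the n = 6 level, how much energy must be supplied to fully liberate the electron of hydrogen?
0.378 eV

The ionization energy is the energy needed to remove the electron completely (n → ∞).

For hydrogen, E_n = -13.6057 eV / n².

At n = 6: E_6 = -13.6057 / 6² = -0.377936 eV
At n = ∞: E_∞ = 0 eV

Ionization energy = E_∞ - E_6 = 0 - (-0.377936) = 0.377936 eV
Ionization energy ≈ 0.378 eV

This is also called the binding energy of the electron in state n = 6.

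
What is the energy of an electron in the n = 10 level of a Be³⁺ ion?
-2.1769 eV

For hydrogen-like ions, the energy levels scale with Z²:
E_n = -13.6057 Z² / n² eV

For Be³⁺ (Z = 4) at n = 10:
E_10 = -13.6057 × 4² / 10²
E_10 = -13.6057 × 16 / 100
E_10 = -217.6912 / 100
E_10 = -2.1769 eV

The energy is 16 times more negative than hydrogen at the same n due to the stronger nuclear charge.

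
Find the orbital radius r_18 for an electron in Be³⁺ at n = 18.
4.2863 nm (or 42.8633 Å)

The Bohr radius formula is:
r_n = n² a₀ / Z

where a₀ = 0.0529177 nm is the Bohr radius.

For Be³⁺ (Z = 4) at n = 18:
r_18 = 18² × 0.0529177 nm / 4
r_18 = 324 × 0.0529177 nm / 4
r_18 = 17.14533 nm / 4
r_18 = 4.2863 nm

The electron orbits at approximately 4.2863 nm from the nucleus.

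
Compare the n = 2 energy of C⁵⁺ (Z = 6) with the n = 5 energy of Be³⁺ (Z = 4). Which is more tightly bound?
C⁵⁺ at n = 2 (E = -122.4513 eV)

Using E_n = -13.6057 Z² / n² eV:

C⁵⁺ (Z = 6) at n = 2:
E = -13.6057 × 6² / 2² = -13.6057 × 36 / 4 = -122.4513000 eV

Be³⁺ (Z = 4) at n = 5:
E = -13.6057 × 4² / 5² = -13.6057 × 16 / 25 = -8.7076480 eV

Since -122.4513000 eV < -8.7076480 eV,
C⁵⁺ at n = 2 is more tightly bound (requires more energy to ionize).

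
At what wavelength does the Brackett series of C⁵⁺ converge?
40.5007 nm

The series limit corresponds to the transition from n = ∞ to n = 4.
This is the highest energy (shortest wavelength) transition in the Brackett series.

E_∞ = 0 eV
E_4 = -13.6057 × 6² / 4² = -30.612825 eV

Energy at series limit:
ΔE = E_∞ - E_4 = 0 - (-30.612825) = 30.612825 eV
λ = hc/E = 1239.84 eV·nm / 30.612825 eV = 40.5007 nm

This energy equals the ionization energy from the n = 4 state of C⁵⁺.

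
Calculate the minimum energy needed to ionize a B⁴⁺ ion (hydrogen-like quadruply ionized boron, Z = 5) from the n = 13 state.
2.01268 eV

The ionization energy is the energy needed to remove the electron completely (n → ∞).

For a hydrogen-like ion with Z = 5, E_n = -13.6057 Z² / n² eV.

At n = 13: E_13 = -13.6057 × 5² / 13² = -2.01267751 eV
At n = ∞: E_∞ = 0 eV

Ionization energy = E_∞ - E_13 = 0 - (-2.01267751) = 2.01267751 eV
Ionization energy ≈ 2.01268 eV

This is also called the binding energy of the electron in state n = 13.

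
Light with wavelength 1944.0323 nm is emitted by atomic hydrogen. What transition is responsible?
n = 8 → n = 4

First, find the photon energy from the wavelength (hc = 1239.84 eV·nm):
E = hc/λ = 1239.84 eV·nm / 1944.0323 nm = 0.63776718 eV

The energy levels of hydrogen satisfy E_n = -13.6057 / n² eV, so an emission n_i → n_f releases
ΔE = 13.6057 × (1/n_f² − 1/n_i²) eV.

Setting ΔE equal to the photon energy:
1/n_f² − 1/n_i² = 0.63776718 / 13.6057 = 0.046874999

Since 1/n_i² must be positive, we need 1/n_f² > 0.046874999, i.e. n_f ≤ 4. For each allowed n_f, solve n_i = (1/n_f² − 0.046874999)^(−1/2) and check whether it is a whole number:
  n_f = 1: 1/n_i² = 1.000000000 − 0.046874999 = 0.953125001 → n_i = 1.024  (not an integer) ✗
  n_f = 2: 1/n_i² = 0.250000000 − 0.046874999 = 0.203125001 → n_i = 2.219  (not an integer) ✗
  n_f = 3: 1/n_i² = 0.111111111 − 0.046874999 = 0.064236112 → n_i = 3.946  (not an integer) ✗
  n_f = 4: 1/n_i² = 0.062500000 − 0.046874999 = 0.015625001 → n_i = 8.000  → integer, n_i = 8 ✓

Only n_f = 4 gives an integer upper level, n_i = 8.

The transition is from n = 8 to n = 4 (emission).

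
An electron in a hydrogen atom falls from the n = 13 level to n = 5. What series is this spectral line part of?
Pfund series

The spectral series in hydrogen are named based on the final (lower) energy level:
- Lyman series: n_final = 1 (ultraviolet)
- Balmer series: n_final = 2 (visible/near-UV)
- Paschen series: n_final = 3 (infrared)
- Brackett series: n_final = 4 (infrared)
- Pfund series: n_final = 5 (far infrared)

Since this transition ends at n = 5, it belongs to the Pfund series.

For reference, this 13 → 5 line has photon energy
ΔE = 13.6057 eV × (1/5² - 1/13²) = 0.46372090 eV,
corresponding to wavelength λ = hc/ΔE = 1239.84 eV·nm / 0.46372090 eV = 2673.68 nm in the far infrared region.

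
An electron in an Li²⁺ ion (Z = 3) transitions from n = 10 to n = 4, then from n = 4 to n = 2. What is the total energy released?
29.388312 eV

The energy levels of Li²⁺ are E_n = -13.6057 × 3² / n² eV.

First transition (10 → 4):
ΔE₁ = |E_4 - E_10|
ΔE₁ = |-7.653206250000 - (-1.224513000000)| = 6.428693250 eV

Second transition (4 → 2):
ΔE₂ = |E_2 - E_4|
ΔE₂ = |-30.612825000000 - (-7.653206250000)| = 22.959618750 eV

Total energy released:
E_total = ΔE₁ + ΔE₂ = 6.428693250 + 22.959618750 = 29.388312 eV

Note: This equals the direct transition 10 → 2: 29.388312 eV ✓
Energy is conserved regardless of the path taken.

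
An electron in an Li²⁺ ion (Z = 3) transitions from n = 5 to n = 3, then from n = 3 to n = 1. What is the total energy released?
117.553 eV

The energy levels of Li²⁺ are E_n = -13.6057 × 3² / n² eV.

First transition (5 → 3):
ΔE₁ = |E_3 - E_5|
ΔE₁ = |-13.605700000 - (-4.898052000)| = 8.707648 eV

Second transition (3 → 1):
ΔE₂ = |E_1 - E_3|
ΔE₂ = |-122.451300000 - (-13.605700000)| = 108.845600 eV

Total energy released:
E_total = ΔE₁ + ΔE₂ = 8.707648 + 108.845600 = 117.553 eV

Note: This equals the direct transition 5 → 1: 117.553 eV ✓
Energy is conserved regardless of the path taken.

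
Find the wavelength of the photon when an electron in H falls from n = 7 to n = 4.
2164.95 nm

First, find the transition energy using E_n = -13.6057 / n² eV:
E_7 = -13.6057 / 7² = -0.27766735 eV
E_4 = -13.6057 / 4² = -0.85035625 eV

Photon energy: |ΔE| = |E_4 - E_7| = 0.57268890 eV

Convert to wavelength using E = hc/λ with hc = 1239.84 eV·nm:
λ = hc/E = 1239.84 eV·nm / 0.57268890 eV
λ = 2164.95 nm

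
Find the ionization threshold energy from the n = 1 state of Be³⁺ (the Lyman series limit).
217.691200 eV

The series limit corresponds to the transition from n = ∞ to n = 1.
This is the highest energy (shortest wavelength) transition in the Lyman series.

E_∞ = 0 eV
E_1 = -13.6057 × 4² / 1² = -217.691200 eV

Energy at series limit:
ΔE = E_∞ - E_1 = 0 - (-217.691200) = 217.691200 eV

This energy equals the ionization energy from the n = 1 state of Be³⁺.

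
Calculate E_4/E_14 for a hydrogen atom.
12.25000

Using E_n = -13.6057 Z² / n² eV with Z = 1:

E_4 = -13.6057 / 4² = -13.6057 / 16 = -0.85035625000 eV
E_14 = -13.6057 / 14² = -13.6057 / 196 = -0.06941683673 eV

The ratio is:
E_4/E_14 = (-0.85035625000) / (-0.06941683673)
E_4/E_14 = (-13.6057/16) / (-13.6057/196)
E_4/E_14 = 196/16
E_4/E_14 = 12.25000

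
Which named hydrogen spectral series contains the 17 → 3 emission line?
Paschen series

The spectral series in hydrogen are named based on the final (lower) energy level:
- Lyman series: n_final = 1 (ultraviolet)
- Balmer series: n_final = 2 (visible/near-UV)
- Paschen series: n_final = 3 (infrared)
- Brackett series: n_final = 4 (infrared)
- Pfund series: n_final = 5 (far infrared)

Since this transition ends at n = 3, it belongs to the Paschen series.

For reference, this 17 → 3 line has photon energy
ΔE = 13.6057 eV × (1/3² - 1/17²) = 1.464666 eV,
corresponding to wavelength λ = hc/ΔE = 1239.84 eV·nm / 1.464666 eV = 846.50 nm in the infrared region.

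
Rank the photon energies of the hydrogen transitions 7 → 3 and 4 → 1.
4 → 1

Calculate the energy for each transition:

Transition 7 → 3:
ΔE₁ = |E_3 - E_7| = |-13.6057/3² - (-13.6057/7²)|
ΔE₁ = |-1.511744444444 - (-0.277667346939)| = 1.234077098 eV

Transition 4 → 1:
ΔE₂ = |E_1 - E_4| = |-13.6057/1² - (-13.6057/4²)|
ΔE₂ = |-13.605700000000 - (-0.850356250000)| = 12.755343750 eV

Since 12.755343750 eV > 1.234077098 eV, the transition 4 → 1 emits the more energetic photon.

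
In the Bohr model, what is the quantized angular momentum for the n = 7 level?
7.38200e-34 J·s (or 7ℏ)

In the Bohr model, angular momentum is quantized:
L = nℏ

where ℏ = h/(2π) = 1.0545718e-34 J·s

For n = 7:
L = 7 × 1.0545718e-34 J·s
L = 7.38200e-34 J·s

This can also be written as L = 7ℏ.
The angular momentum is an integer multiple of the reduced Planck constant.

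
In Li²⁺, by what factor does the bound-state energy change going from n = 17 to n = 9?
3.57

Using E_n = -13.6057 Z² / n² eV with Z = 3:

E_9 = -13.6057 × 3² / 9² = -122.4513 / 81 = -1.51174444 eV
E_17 = -13.6057 × 3² / 17² = -122.4513 / 289 = -0.42370692 eV

The ratio is:
E_9/E_17 = (-1.51174444) / (-0.42370692)
E_9/E_17 = (-122.4513/81) / (-122.4513/289)
E_9/E_17 = 289/81
E_9/E_17 = 3.57
(Note: the Z² factors cancel in the ratio.)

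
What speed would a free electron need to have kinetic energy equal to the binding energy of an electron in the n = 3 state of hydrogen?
7.29231e+05 m/s (or 0.243% of c)

The binding energy at n = 3 for hydrogen is:
E_3 = -13.6057/3² = -1.51174444 eV
|E_3| = 1.51174444 eV

Convert to Joules:
KE = 1.51174444 eV × (1.602177 × 10⁻¹⁹ J/eV) = 2.4220822e-19 J

Using KE = ½mv²:
v = √(2·KE/m_e)
v = √(2 × 2.4220822e-19 J / 9.10938 × 10⁻³¹ kg)
v = 7.29231e+05 m/s

This is approximately 0.243% the speed of light.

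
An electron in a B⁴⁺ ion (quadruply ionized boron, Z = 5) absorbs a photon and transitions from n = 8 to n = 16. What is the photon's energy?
3.9860 eV

The energy levels of a hydrogen-like atom are E_n = -13.6057 Z² eV / n².

Energy at n = 8: E_8 = -13.6057 × 5² / 8² = -5.3147266 eV
Energy at n = 16: E_16 = -13.6057 × 5² / 16² = -1.3286816 eV

The excitation energy is the difference:
ΔE = E_16 - E_8
ΔE = -1.3286816 - (-5.3147266)
ΔE = 3.9860 eV

Since this is positive, energy must be absorbed (photon absorption).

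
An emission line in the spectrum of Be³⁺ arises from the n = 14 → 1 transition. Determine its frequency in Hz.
5.24e+16 Hz

First, find the transition energy:
E_14 = -13.6057 × 4² / 14² = -1.110669 eV
E_1 = -13.6057 × 4² / 1² = -217.691200 eV
|ΔE| = |E_1 - E_14| = 216.580531 eV

Convert to Joules: E = 216.580531 eV × (1.602177 × 10⁻¹⁹ J/eV) = 3.4700e-17 J

Using E = hf:
f = E/h = 3.4700e-17 J / (6.62607 × 10⁻³⁴ J·s)
f = 5.24e+16 Hz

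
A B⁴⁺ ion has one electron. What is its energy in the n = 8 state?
-5.31 eV

For hydrogen-like ions, the energy levels scale with Z²:
E_n = -13.6057 Z² / n² eV

For B⁴⁺ (Z = 5) at n = 8:
E_8 = -13.6057 × 5² / 8²
E_8 = -13.6057 × 25 / 64
E_8 = -340.1425 / 64
E_8 = -5.31 eV

The energy is 25 times more negative than hydrogen at the same n due to the stronger nuclear charge.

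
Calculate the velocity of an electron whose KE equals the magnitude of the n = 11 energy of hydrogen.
1.98881e+05 m/s (or 0.06634% of c)

The binding energy at n = 11 for hydrogen is:
E_11 = -13.6057/11² = -0.112443802 eV
|E_11| = 0.112443802 eV

Convert to Joules:
KE = 0.112443802 eV × (1.602177 × 10⁻¹⁹ J/eV) = 1.8015487e-20 J

Using KE = ½mv²:
v = √(2·KE/m_e)
v = √(2 × 1.8015487e-20 J / 9.10938 × 10⁻³¹ kg)
v = 1.98881e+05 m/s

This is approximately 0.06634% the speed of light.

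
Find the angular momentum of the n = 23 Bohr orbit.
2.4255e-33 J·s (or 23ℏ)

In the Bohr model, angular momentum is quantized:
L = nℏ

where ℏ = h/(2π) = 1.054572e-34 J·s

For n = 23:
L = 23 × 1.054572e-34 J·s
L = 2.4255e-33 J·s

This can also be written as L = 23ℏ.
The angular momentum is an integer multiple of the reduced Planck constant.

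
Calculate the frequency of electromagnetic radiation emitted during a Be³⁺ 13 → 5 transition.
1.79404e+15 Hz

First, find the transition energy:
E_13 = -13.6057 × 4² / 13² = -1.28811361 eV
E_5 = -13.6057 × 4² / 5² = -8.70764800 eV
|ΔE| = |E_5 - E_13| = 7.41953439 eV

Convert to Joules: E = 7.41953439 eV × (1.602177 × 10⁻¹⁹ J/eV) = 1.1887407e-18 J

Using E = hf:
f = E/h = 1.1887407e-18 J / (6.62607 × 10⁻³⁴ J·s)
f = 1.79404e+15 Hz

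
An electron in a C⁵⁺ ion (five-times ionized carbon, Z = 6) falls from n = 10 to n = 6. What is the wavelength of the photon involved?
142.385 nm

First, find the transition energy using E_n = -13.6057 Z² / n² eV:
E_10 = -13.6057 × 6² / 10² = -4.8980520 eV
E_6 = -13.6057 × 6² / 6² = -13.6057000 eV

Photon energy: |ΔE| = |E_6 - E_10| = 8.7076480 eV

Convert to wavelength using E = hc/λ with hc = 1239.84 eV·nm:
λ = hc/E = 1239.84 eV·nm / 8.7076480 eV
λ = 142.385 nm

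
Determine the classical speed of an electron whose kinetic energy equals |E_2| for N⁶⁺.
7.65692e+06 m/s (or 2.554% of c)

The binding energy at n = 2 for N⁶⁺ is:
E_2 = -13.6057 × 7²/2² = -166.669825 eV
|E_2| = 166.669825 eV

Convert to Joules:
KE = 166.669825 eV × (1.602177 × 10⁻¹⁹ J/eV) = 2.6703456e-17 J

Using KE = ½mv²:
v = √(2·KE/m_e)
v = √(2 × 2.6703456e-17 J / 9.10938 × 10⁻³¹ kg)
v = 7.65692e+06 m/s

This is approximately 2.554% the speed of light.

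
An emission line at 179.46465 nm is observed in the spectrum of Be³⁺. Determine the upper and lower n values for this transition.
n = 11 → n = 5

First, find the photon energy from the wavelength (hc = 1239.84 eV·nm):
E = hc/λ = 1239.84 eV·nm / 179.46465 nm = 6.9085472 eV

The energy levels of Be³⁺ satisfy E_n = -13.6057 × 4² / n² eV, so an emission n_i → n_f releases
ΔE = 13.6057 × 4² × (1/n_f² − 1/n_i²) eV.

Setting ΔE equal to the photon energy:
1/n_f² − 1/n_i² = 6.9085472 / (13.6057 × 4²) = 0.031735537

Since 1/n_i² must be positive, we need 1/n_f² > 0.031735537, i.e. n_f ≤ 5. For each allowed n_f, solve n_i = (1/n_f² − 0.031735537)^(−1/2) and check whether it is a whole number:
  n_f = 1: 1/n_i² = 1.000000000 − 0.031735537 = 0.968264463 → n_i = 1.016  (not an integer) ✗
  n_f = 2: 1/n_i² = 0.250000000 − 0.031735537 = 0.218264463 → n_i = 2.140  (not an integer) ✗
  n_f = 3: 1/n_i² = 0.111111111 − 0.031735537 = 0.079375574 → n_i = 3.549  (not an integer) ✗
  n_f = 4: 1/n_i² = 0.062500000 − 0.031735537 = 0.030764463 → n_i = 5.701  (not an integer) ✗
  n_f = 5: 1/n_i² = 0.040000000 − 0.031735537 = 0.008264463 → n_i = 11.000  → integer, n_i = 11 ✓

Only n_f = 5 gives an integer upper level, n_i = 11.

The transition is from n = 11 to n = 5 (emission).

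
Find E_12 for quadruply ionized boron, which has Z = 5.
-2.36 eV

For hydrogen-like ions, the energy levels scale with Z²:
E_n = -13.6057 Z² / n² eV

For B⁴⁺ (Z = 5) at n = 12:
E_12 = -13.6057 × 5² / 12²
E_12 = -13.6057 × 25 / 144
E_12 = -340.1425 / 144
E_12 = -2.36 eV

The energy is 25 times more negative than hydrogen at the same n due to the stronger nuclear charge.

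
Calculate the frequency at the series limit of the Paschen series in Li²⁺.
3.28984e+15 Hz

The series limit corresponds to the transition from n = ∞ to n = 3.
This is the highest energy (shortest wavelength) transition in the Paschen series.

E_∞ = 0 eV
E_3 = -13.6057 × 3² / 3² = -13.6057000 eV

Energy at series limit:
ΔE = E_∞ - E_3 = 0 - (-13.6057000) = 13.6057000 eV
E = 13.6057000 eV × (1.602177 × 10⁻¹⁹ J/eV) = 2.1798740e-18 J
f = E/h = 2.1798740e-18 J / (6.62607 × 10⁻³⁴ J·s) = 3.28984e+15 Hz

This energy equals the ionization energy from the n = 3 state of Li²⁺.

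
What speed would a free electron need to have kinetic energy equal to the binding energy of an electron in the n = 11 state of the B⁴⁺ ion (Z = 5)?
9.94406e+05 m/s (or 0.331698% of c)

The binding energy at n = 11 for B⁴⁺ is:
E_11 = -13.6057 × 5²/11² = -2.81109504 eV
|E_11| = 2.81109504 eV

Convert to Joules:
KE = 2.81109504 eV × (1.602177 × 10⁻¹⁹ J/eV) = 4.5038718e-19 J

Using KE = ½mv²:
v = √(2·KE/m_e)
v = √(2 × 4.5038718e-19 J / 9.10938 × 10⁻³¹ kg)
v = 9.94406e+05 m/s

This is approximately 0.331698% the speed of light.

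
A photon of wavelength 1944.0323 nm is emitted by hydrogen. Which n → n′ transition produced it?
n = 8 → n = 4

First, find the photon energy from the wavelength (hc = 1239.84 eV·nm):
E = hc/λ = 1239.84 eV·nm / 1944.0323 nm = 0.63776718 eV

The energy levels of hydrogen satisfy E_n = -13.6057 / n² eV, so an emission n_i → n_f releases
ΔE = 13.6057 × (1/n_f² − 1/n_i²) eV.

Setting ΔE equal to the photon energy:
1/n_f² − 1/n_i² = 0.63776718 / 13.6057 = 0.046874999

Since 1/n_i² must be positive, we need 1/n_f² > 0.046874999, i.e. n_f ≤ 4. For each allowed n_f, solve n_i = (1/n_f² − 0.046874999)^(−1/2) and check whether it is a whole number:
  n_f = 1: 1/n_i² = 1.000000000 − 0.046874999 = 0.953125001 → n_i = 1.024  (not an integer) ✗
  n_f = 2: 1/n_i² = 0.250000000 − 0.046874999 = 0.203125001 → n_i = 2.219  (not an integer) ✗
  n_f = 3: 1/n_i² = 0.111111111 − 0.046874999 = 0.064236112 → n_i = 3.946  (not an integer) ✗
  n_f = 4: 1/n_i² = 0.062500000 − 0.046874999 = 0.015625001 → n_i = 8.000  → integer, n_i = 8 ✓

Only n_f = 4 gives an integer upper level, n_i = 8.

The transition is from n = 8 to n = 4 (emission).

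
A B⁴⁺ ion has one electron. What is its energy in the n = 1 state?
-340.1425 eV

For hydrogen-like ions, the energy levels scale with Z²:
E_n = -13.6057 Z² / n² eV

For B⁴⁺ (Z = 5) at n = 1:
E_1 = -13.6057 × 5² / 1²
E_1 = -13.6057 × 25 / 1
E_1 = -340.1425 / 1
E_1 = -340.1425 eV

The energy is 25 times more negative than hydrogen at the same n due to the stronger nuclear charge.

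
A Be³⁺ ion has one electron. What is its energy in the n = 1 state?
-217.6912 eV

For hydrogen-like ions, the energy levels scale with Z²:
E_n = -13.6057 Z² / n² eV

For Be³⁺ (Z = 4) at n = 1:
E_1 = -13.6057 × 4² / 1²
E_1 = -13.6057 × 16 / 1
E_1 = -217.6912 / 1
E_1 = -217.6912 eV

The energy is 16 times more negative than hydrogen at the same n due to the stronger nuclear charge.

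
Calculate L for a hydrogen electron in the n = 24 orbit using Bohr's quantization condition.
2.5310e-33 J·s (or 24ℏ)

In the Bohr model, angular momentum is quantized:
L = nℏ

where ℏ = h/(2π) = 1.054572e-34 J·s

For n = 24:
L = 24 × 1.054572e-34 J·s
L = 2.5310e-33 J·s

This can also be written as L = 24ℏ.
The angular momentum is an integer multiple of the reduced Planck constant.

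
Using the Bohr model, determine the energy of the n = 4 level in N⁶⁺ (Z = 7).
-41.6675 eV

For hydrogen-like ions, the energy levels scale with Z²:
E_n = -13.6057 Z² / n² eV

For N⁶⁺ (Z = 7) at n = 4:
E_4 = -13.6057 × 7² / 4²
E_4 = -13.6057 × 49 / 16
E_4 = -666.6793 / 16
E_4 = -41.6675 eV

The energy is 49 times more negative than hydrogen at the same n due to the stronger nuclear charge.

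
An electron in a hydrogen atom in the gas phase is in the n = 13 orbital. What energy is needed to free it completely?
0.08 eV

The ionization energy is the energy needed to remove the electron completely (n → ∞).

For hydrogen, E_n = -13.6057 eV / n².

At n = 13: E_13 = -13.6057 / 13² = -0.08051 eV
At n = ∞: E_∞ = 0 eV

Ionization energy = E_∞ - E_13 = 0 - (-0.08051) = 0.08051 eV
Ionization energy ≈ 0.08 eV

This is also called the binding energy of the electron in state n = 13.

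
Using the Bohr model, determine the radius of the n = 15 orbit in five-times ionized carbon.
1.984415 nm (or 19.844145 Å)

The Bohr radius formula is:
r_n = n² a₀ / Z

where a₀ = 0.052917721 nm is the Bohr radius.

For C⁵⁺ (Z = 6) at n = 15:
r_15 = 15² × 0.052917721 nm / 6
r_15 = 225 × 0.052917721 nm / 6
r_15 = 11.9064872 nm / 6
r_15 = 1.984415 nm

The electron orbits at approximately 1.984415 nm from the nucleus.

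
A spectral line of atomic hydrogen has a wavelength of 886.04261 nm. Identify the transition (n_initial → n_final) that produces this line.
n = 11 → n = 3

First, find the photon energy from the wavelength (hc = 1239.84 eV·nm):
E = hc/λ = 1239.84 eV·nm / 886.04261 nm = 1.3993006 eV

The energy levels of hydrogen satisfy E_n = -13.6057 / n² eV, so an emission n_i → n_f releases
ΔE = 13.6057 × (1/n_f² − 1/n_i²) eV.

Setting ΔE equal to the photon energy:
1/n_f² − 1/n_i² = 1.3993006 / 13.6057 = 0.10284665

Since 1/n_i² must be positive, we need 1/n_f² > 0.10284665, i.e. n_f ≤ 3. For each allowed n_f, solve n_i = (1/n_f² − 0.10284665)^(−1/2) and check whether it is a whole number:
  n_f = 1: 1/n_i² = 1.00000000 − 0.10284665 = 0.89715335 → n_i = 1.056  (not an integer) ✗
  n_f = 2: 1/n_i² = 0.25000000 − 0.10284665 = 0.14715335 → n_i = 2.607  (not an integer) ✗
  n_f = 3: 1/n_i² = 0.11111111 − 0.10284665 = 0.00826446 → n_i = 11.000  → integer, n_i = 11 ✓

Only n_f = 3 gives an integer upper level, n_i = 11.

The transition is from n = 11 to n = 3 (emission).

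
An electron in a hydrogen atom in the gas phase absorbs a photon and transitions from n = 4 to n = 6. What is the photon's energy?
0.47242 eV

The energy levels of a hydrogen-like atom are E_n = -13.6057 eV / n².

Energy at n = 4: E_4 = -13.6057 / 4² = -0.85035625 eV
Energy at n = 6: E_6 = -13.6057 / 6² = -0.37793611 eV

The excitation energy is the difference:
ΔE = E_6 - E_4
ΔE = -0.37793611 - (-0.85035625)
ΔE = 0.47242 eV

Since this is positive, energy must be absorbed (photon absorption).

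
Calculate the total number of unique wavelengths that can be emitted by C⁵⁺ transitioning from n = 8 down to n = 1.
28

The electron can occupy levels n = 1, 2, ..., 8 during de-excitation — that is m = 8 - 1 + 1 = 8 distinct levels.

The number of distinct spectral lines equals the number of ways to choose 2 of these m levels (each pair gives one possible emission transition):

Number of lines = m(m-1)/2 = 8×7/2 = 28

These correspond to all possible transitions between the 8 levels:
8 → 7, 8 → 6, 8 → 5, 8 → 4, 8 → 3, 8 → 2, 8 → 1, 7 → 6...

Each transition produces a photon with a unique energy (and thus wavelength). This count does not depend on Z.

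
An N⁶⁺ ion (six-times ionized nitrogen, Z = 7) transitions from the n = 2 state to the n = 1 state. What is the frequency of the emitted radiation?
1.21e+17 Hz

First, find the transition energy:
E_2 = -13.6057 × 7² / 2² = -166.66983 eV
E_1 = -13.6057 × 7² / 1² = -666.67930 eV
|ΔE| = |E_1 - E_2| = 500.00947 eV

Convert to Joules: E = 500.00947 eV × (1.602177 × 10⁻¹⁹ J/eV) = 8.0110e-17 J

Using E = hf:
f = E/h = 8.0110e-17 J / (6.62607 × 10⁻³⁴ J·s)
f = 1.21e+17 Hz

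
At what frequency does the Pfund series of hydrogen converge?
1.3159e+14 Hz

The series limit corresponds to the transition from n = ∞ to n = 5.
This is the highest energy (shortest wavelength) transition in the Pfund series.

E_∞ = 0 eV
E_5 = -13.6057 / 5² = -0.54422800 eV

Energy at series limit:
ΔE = E_∞ - E_5 = 0 - (-0.54422800) = 0.54422800 eV
E = 0.54422800 eV × (1.602177 × 10⁻¹⁹ J/eV) = 8.719496e-20 J
f = E/h = 8.719496e-20 J / (6.62607 × 10⁻³⁴ J·s) = 1.3159e+14 Hz

This energy equals the ionization energy from the n = 5 state of hydrogen.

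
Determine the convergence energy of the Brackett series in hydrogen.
0.85 eV

The series limit corresponds to the transition from n = ∞ to n = 4.
This is the highest energy (shortest wavelength) transition in the Brackett series.

E_∞ = 0 eV
E_4 = -13.6057 / 4² = -0.85 eV

Energy at series limit:
ΔE = E_∞ - E_4 = 0 - (-0.85) = 0.85 eV

This energy equals the ionization energy from the n = 4 state of hydrogen.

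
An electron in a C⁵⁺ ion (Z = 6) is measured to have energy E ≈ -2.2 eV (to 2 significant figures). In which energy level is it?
n = 15

The exact energy levels follow E_n = -13.6057 Z² / n² eV with Z = 6.

The measured value (-2.2 eV) is reported to only 2 significant figures, so we must test candidate n values and see which one matches to that precision.

Candidate energies:
  n = 13:  E = -13.6057 × 6² / 13² = -2.89826 eV
  n = 14:  E = -13.6057 × 6² / 14² = -2.49901 eV
  n = 15:  E = -13.6057 × 6² / 15² = -2.17691 eV  ← matches
  n = 16:  E = -13.6057 × 6² / 16² = -1.91330 eV
  n = 17:  E = -13.6057 × 6² / 17² = -1.69483 eV

Checking against the measurement of -2.2 eV (2 sig figs), only n = 15 agrees:
E_15 = -2.17691 eV, which rounds to -2.2 eV ✓

Therefore n = 15.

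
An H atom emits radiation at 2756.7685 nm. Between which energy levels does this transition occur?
n = 12 → n = 5

First, find the photon energy from the wavelength (hc = 1239.84 eV·nm):
E = hc/λ = 1239.84 eV·nm / 2756.7685 nm = 0.44974397 eV

The energy levels of hydrogen satisfy E_n = -13.6057 / n² eV, so an emission n_i → n_f releases
ΔE = 13.6057 × (1/n_f² − 1/n_i²) eV.

Setting ΔE equal to the photon energy:
1/n_f² − 1/n_i² = 0.44974397 / 13.6057 = 0.033055555

Since 1/n_i² must be positive, we need 1/n_f² > 0.033055555, i.e. n_f ≤ 5. For each allowed n_f, solve n_i = (1/n_f² − 0.033055555)^(−1/2) and check whether it is a whole number:
  n_f = 1: 1/n_i² = 1.000000000 − 0.033055555 = 0.966944445 → n_i = 1.017  (not an integer) ✗
  n_f = 2: 1/n_i² = 0.250000000 − 0.033055555 = 0.216944445 → n_i = 2.147  (not an integer) ✗
  n_f = 3: 1/n_i² = 0.111111111 − 0.033055555 = 0.078055556 → n_i = 3.579  (not an integer) ✗
  n_f = 4: 1/n_i² = 0.062500000 − 0.033055555 = 0.029444445 → n_i = 5.828  (not an integer) ✗
  n_f = 5: 1/n_i² = 0.040000000 − 0.033055555 = 0.006944445 → n_i = 12.000  → integer, n_i = 12 ✓

Only n_f = 5 gives an integer upper level, n_i = 12.

The transition is from n = 12 to n = 5 (emission).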